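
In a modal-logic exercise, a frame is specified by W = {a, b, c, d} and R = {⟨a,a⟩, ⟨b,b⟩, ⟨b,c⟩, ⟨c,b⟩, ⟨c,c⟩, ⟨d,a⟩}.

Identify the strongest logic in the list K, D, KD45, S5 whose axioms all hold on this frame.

Serial (axiom D): yes — every world has a successor (e.g. a R a).
Euclidean (axiom 5): yes — any two successors of a common world are R-related.
Transitive (axiom 4): yes — every two-step R-path is closed by a direct edge.
Reflexive (axiom T): no — d is not related to itself.
So F validates K, D, KD45; S5 would additionally require R to be reflexive. The strongest is KD45.

KD45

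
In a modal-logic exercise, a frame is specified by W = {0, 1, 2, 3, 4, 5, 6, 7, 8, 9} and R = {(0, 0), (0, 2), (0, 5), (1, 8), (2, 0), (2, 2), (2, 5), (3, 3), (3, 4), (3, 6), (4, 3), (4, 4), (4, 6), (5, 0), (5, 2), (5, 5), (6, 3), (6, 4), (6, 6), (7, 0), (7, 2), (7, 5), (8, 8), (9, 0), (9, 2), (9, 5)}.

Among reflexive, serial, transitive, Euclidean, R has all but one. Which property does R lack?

reflexive

Reflexive: no — 1 is not related to itself.
Serial: yes — every world has a successor (e.g. 0 R 0).
Transitive: yes — every two-step R-path is closed by a direct edge.
Euclidean: yes — any two successors of a common world are R-related.
Only reflexive fails.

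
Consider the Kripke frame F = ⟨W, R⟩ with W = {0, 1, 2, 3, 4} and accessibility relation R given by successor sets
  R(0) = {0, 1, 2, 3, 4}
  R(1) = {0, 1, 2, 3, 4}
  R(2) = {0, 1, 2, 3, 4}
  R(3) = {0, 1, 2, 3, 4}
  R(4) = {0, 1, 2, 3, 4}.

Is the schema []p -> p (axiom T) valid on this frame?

Yes

The schema T characterises exactly the reflexive frames.
Reflexive: yes — every world is R-related to itself.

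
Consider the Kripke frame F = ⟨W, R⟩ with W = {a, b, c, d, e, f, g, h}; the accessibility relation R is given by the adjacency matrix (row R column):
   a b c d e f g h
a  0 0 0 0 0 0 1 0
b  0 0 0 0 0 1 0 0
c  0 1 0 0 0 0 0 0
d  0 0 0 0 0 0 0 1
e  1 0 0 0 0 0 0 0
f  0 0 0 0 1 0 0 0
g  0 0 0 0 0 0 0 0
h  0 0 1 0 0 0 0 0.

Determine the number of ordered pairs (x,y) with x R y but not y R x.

7

Enumerating: (a,g), (b,f), (c,b), (d,h), (e,a), (f,e), (h,c).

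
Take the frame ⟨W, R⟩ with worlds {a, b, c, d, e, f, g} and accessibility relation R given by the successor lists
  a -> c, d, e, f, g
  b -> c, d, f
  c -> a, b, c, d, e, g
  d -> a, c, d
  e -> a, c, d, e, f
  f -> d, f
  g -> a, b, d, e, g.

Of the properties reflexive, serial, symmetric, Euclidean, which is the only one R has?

Reflexive: no — a is not related to itself.
Serial: yes — every world has a successor (e.g. a R c).
Symmetric: no — a R f but not f R a.
Euclidean: no — a R c and a R f, but not c R f.
Only serial holds.

serial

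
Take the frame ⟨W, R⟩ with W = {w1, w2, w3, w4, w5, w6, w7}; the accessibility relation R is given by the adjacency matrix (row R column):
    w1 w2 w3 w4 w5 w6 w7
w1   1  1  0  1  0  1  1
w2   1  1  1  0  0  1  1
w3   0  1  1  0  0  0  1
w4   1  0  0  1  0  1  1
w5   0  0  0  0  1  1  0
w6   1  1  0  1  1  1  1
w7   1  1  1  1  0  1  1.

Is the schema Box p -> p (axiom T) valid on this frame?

Yes

The schema T characterises exactly the reflexive frames.
Reflexive: yes — every world is R-related to itself.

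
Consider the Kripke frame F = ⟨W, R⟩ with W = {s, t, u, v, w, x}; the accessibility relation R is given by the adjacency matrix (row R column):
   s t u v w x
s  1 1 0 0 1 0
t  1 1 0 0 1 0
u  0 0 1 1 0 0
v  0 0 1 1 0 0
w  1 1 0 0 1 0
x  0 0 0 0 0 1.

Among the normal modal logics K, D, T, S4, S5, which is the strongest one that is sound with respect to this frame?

S5

Serial (axiom D): yes — every world has a successor (e.g. s R s).
Reflexive (axiom T): yes — every world is R-related to itself.
Transitive (axiom 4): yes — every two-step R-path is closed by a direct edge.
Euclidean (axiom 5): yes — any two successors of a common world are R-related.
So F validates K, D, T, S4, S5. The strongest is S5.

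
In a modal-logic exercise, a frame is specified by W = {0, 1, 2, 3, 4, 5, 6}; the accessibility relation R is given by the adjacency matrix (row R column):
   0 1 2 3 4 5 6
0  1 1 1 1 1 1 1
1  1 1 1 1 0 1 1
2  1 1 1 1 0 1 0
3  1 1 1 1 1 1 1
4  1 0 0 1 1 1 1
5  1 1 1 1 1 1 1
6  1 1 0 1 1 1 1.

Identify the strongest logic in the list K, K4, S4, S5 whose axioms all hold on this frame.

K

Transitive (axiom 4): no — 1 R 0 and 0 R 4, but not 1 R 4.
Reflexive (axiom T): yes — every world is R-related to itself.
Euclidean (axiom 5): no — 0 R 1 and 0 R 4, but not 1 R 4.
So F validates K; K4 would additionally require R to be transitive. The strongest is K.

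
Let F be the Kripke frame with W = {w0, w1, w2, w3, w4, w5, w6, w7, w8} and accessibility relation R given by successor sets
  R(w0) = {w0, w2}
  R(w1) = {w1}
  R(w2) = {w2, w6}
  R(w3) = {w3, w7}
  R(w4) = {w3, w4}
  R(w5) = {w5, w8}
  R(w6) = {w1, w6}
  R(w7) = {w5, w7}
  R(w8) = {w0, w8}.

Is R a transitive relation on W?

Transitive: no — w0 R w2 and w2 R w6, but not w0 R w6.

No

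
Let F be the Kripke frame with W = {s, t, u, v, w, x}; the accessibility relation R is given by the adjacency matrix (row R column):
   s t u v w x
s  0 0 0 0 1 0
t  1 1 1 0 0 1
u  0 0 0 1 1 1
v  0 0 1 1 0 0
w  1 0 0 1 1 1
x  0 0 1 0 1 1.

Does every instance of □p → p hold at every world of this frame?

Axiom T corresponds to the accessibility relation being reflexive.
Reflexive: no — s is not related to itself.

No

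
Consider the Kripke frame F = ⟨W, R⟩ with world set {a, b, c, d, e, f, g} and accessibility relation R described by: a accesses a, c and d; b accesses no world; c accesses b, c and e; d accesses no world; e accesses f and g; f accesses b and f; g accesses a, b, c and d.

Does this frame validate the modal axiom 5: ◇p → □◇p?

No

By correspondence theory, 5 is valid on a frame iff R is Euclidean.
Euclidean: no — a R c and a R d, but not c R d.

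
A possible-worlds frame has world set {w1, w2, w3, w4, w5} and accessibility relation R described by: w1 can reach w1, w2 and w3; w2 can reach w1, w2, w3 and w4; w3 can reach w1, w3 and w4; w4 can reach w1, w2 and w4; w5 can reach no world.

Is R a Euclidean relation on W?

No

Euclidean: no — w1 R w3 and w1 R w2, but not w3 R w2.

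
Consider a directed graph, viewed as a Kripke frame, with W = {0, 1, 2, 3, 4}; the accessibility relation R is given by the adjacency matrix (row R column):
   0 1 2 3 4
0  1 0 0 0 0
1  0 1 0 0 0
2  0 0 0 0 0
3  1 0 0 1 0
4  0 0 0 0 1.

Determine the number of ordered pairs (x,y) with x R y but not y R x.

Enumerating: (3,0).

1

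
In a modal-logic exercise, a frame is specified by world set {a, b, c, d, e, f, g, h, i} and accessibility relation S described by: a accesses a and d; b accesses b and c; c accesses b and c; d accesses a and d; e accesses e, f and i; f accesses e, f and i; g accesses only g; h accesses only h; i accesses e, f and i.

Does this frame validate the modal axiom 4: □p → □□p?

Yes

Axiom 4 corresponds to the accessibility relation being transitive.
Transitive: yes — every two-step S-path is closed by a direct edge.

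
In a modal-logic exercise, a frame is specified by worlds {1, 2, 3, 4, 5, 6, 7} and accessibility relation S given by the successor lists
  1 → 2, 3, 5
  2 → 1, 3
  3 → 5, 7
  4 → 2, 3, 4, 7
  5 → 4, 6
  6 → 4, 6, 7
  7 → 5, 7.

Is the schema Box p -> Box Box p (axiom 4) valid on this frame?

No

By correspondence theory, 4 is valid on a frame iff S is transitive.
Transitive: no — 1 S 3 and 3 S 7, but not 1 S 7.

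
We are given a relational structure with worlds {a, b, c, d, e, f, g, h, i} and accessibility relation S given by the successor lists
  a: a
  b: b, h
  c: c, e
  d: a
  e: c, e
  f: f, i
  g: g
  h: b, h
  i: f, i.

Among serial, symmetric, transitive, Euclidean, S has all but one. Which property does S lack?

Serial: yes — every world has a successor (e.g. a S a).
Symmetric: no — d S a but not a S d.
Transitive: yes — every two-step S-path is closed by a direct edge.
Euclidean: yes — any two successors of a common world are S-related.
Only symmetric fails.

symmetric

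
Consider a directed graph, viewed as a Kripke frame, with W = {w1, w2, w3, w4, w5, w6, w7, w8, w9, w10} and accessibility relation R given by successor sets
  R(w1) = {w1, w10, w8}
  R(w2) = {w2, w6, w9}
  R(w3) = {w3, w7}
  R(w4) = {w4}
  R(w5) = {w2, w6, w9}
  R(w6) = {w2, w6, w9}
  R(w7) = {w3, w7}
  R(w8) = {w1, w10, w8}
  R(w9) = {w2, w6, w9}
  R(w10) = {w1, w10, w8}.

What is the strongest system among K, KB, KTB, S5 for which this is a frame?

K

Symmetric (axiom B): no — w5 R w2 but not w2 R w5.
Reflexive (axiom T): no — w5 is not related to itself.
Euclidean (axiom 5): yes — any two successors of a common world are R-related.
So F validates K; KB would additionally require R to be symmetric. The strongest is K.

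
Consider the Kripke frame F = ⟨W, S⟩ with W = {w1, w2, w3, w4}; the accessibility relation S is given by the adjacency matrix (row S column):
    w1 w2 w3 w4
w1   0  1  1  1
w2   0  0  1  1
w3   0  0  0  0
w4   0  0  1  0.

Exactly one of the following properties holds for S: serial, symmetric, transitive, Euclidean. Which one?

transitive

Serial: no — w3 has no S-successor.
Symmetric: no — w1 S w2 but not w2 S w1.
Transitive: yes — every two-step S-path is closed by a direct edge.
Euclidean: no — w1 S w3 and w1 S w2, but not w3 S w2.
Only transitive holds.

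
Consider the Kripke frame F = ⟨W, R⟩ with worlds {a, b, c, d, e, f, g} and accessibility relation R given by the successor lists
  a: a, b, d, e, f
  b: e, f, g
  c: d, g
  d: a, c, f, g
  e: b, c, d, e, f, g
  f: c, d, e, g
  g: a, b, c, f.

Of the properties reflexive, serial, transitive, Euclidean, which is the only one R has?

serial

Reflexive: no — b is not related to itself.
Serial: yes — every world has a successor (e.g. a R a).
Transitive: no — a R b and b R g, but not a R g.
Euclidean: no — a R b and a R d, but not b R d.
Only serial holds.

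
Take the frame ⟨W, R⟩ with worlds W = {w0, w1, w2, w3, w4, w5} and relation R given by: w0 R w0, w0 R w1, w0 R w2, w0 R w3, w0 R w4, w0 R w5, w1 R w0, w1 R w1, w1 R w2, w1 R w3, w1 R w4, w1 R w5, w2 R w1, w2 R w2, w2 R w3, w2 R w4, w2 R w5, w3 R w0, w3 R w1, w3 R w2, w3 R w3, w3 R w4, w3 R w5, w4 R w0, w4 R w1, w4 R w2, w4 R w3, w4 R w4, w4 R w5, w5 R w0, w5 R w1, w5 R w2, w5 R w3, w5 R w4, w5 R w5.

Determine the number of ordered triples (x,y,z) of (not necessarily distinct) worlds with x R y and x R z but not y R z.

5

Enumerating: (w0,w2,w0), (w1,w2,w0), (w3,w2,w0), (w4,w2,w0), (w5,w2,w0).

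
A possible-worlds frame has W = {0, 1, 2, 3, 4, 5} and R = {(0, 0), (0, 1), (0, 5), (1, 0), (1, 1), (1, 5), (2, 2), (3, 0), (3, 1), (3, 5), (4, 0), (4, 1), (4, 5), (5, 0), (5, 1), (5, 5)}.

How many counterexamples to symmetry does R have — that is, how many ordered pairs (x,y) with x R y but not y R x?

Enumerating: (3,0), (3,1), (3,5), (4,0), (4,1), (4,5).

6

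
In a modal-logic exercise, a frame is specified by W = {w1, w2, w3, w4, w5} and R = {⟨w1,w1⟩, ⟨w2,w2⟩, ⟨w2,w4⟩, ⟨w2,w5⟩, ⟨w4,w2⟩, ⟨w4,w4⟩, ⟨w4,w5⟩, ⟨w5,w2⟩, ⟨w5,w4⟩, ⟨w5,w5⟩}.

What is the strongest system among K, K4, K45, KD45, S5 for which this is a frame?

Transitive (axiom 4): yes — every two-step R-path is closed by a direct edge.
Euclidean (axiom 5): yes — any two successors of a common world are R-related.
Serial (axiom D): no — w3 has no R-successor.
Reflexive (axiom T): no — w3 is not related to itself.
So F validates K, K4, K45; KD45 would additionally require R to be serial. The strongest is K45.

K45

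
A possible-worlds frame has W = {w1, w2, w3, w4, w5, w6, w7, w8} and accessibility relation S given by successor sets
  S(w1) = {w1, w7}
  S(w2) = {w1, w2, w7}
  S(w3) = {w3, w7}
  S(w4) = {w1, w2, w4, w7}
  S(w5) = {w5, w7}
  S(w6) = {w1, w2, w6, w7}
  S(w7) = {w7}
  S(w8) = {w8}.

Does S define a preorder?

Yes

Reflexive: yes — every world is S-related to itself.
Transitive: yes — every two-step S-path is closed by a direct edge.
So S is a preorder.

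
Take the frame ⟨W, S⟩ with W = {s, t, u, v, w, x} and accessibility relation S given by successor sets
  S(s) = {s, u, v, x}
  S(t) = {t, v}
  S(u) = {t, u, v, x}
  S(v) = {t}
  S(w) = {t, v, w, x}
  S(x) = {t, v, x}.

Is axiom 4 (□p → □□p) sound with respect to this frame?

The schema 4 characterises exactly the transitive frames.
Transitive: no — s S u and u S t, but not s S t.

No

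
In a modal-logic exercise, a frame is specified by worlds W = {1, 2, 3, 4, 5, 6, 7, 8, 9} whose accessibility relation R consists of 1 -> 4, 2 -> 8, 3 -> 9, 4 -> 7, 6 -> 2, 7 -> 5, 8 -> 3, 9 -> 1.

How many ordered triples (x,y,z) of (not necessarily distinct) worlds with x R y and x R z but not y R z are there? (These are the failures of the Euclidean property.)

8

Enumerating: (1,4,4), (2,8,8), (3,9,9), (4,7,7), (6,2,2), (7,5,5), (8,3,3), (9,1,1).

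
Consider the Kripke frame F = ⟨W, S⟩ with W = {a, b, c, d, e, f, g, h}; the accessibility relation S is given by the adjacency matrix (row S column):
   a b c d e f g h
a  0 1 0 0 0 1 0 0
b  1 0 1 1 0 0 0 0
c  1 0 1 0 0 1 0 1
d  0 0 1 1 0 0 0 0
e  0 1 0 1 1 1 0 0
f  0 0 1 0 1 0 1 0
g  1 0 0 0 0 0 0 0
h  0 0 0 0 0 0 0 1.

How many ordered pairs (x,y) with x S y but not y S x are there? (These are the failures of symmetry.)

10

Enumerating: (a,f), (b,c), (b,d), (c,a), (c,h), (d,c), (e,b), (e,d), (f,g), (g,a).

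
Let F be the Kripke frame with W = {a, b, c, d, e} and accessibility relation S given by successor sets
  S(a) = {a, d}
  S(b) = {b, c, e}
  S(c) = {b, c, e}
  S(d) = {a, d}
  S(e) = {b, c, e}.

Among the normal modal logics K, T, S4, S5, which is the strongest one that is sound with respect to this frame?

S5

Reflexive (axiom T): yes — every world is S-related to itself.
Transitive (axiom 4): yes — every two-step S-path is closed by a direct edge.
Euclidean (axiom 5): yes — any two successors of a common world are S-related.
So F validates K, T, S4, S5. The strongest is S5.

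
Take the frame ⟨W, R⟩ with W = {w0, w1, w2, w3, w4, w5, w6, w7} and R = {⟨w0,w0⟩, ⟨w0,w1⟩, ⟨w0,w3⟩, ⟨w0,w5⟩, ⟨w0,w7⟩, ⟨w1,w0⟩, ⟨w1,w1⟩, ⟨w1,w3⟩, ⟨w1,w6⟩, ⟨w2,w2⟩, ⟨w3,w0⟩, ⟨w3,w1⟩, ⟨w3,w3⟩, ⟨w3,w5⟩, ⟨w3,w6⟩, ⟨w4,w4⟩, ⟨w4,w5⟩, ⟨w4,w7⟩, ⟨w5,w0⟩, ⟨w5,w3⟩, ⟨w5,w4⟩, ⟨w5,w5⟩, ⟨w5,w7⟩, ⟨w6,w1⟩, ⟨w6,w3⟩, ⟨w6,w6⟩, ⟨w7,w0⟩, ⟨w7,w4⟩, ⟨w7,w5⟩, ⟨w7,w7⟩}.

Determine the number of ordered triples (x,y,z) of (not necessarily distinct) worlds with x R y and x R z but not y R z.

Enumerating: (w0,w1,w5), (w0,w1,w7), (w0,w3,w7), (w0,w5,w1), (w0,w7,w1), (w0,w7,w3), (w1,w0,w6), (w1,w6,w0), (w3,w0,w6), (w3,w1,w5), (w3,w5,w1), (w3,w5,w6), … and 10 more.
Total: 22.

22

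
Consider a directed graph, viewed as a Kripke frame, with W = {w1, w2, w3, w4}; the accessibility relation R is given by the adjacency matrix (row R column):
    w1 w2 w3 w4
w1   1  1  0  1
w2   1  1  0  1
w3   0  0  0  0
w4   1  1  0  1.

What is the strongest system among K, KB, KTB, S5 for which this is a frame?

Symmetric (axiom B): yes — every pair in R has its reverse in R.
Reflexive (axiom T): no — w3 is not related to itself.
Euclidean (axiom 5): yes — any two successors of a common world are R-related.
So F validates K, KB; KTB would additionally require R to be reflexive. The strongest is KB.

KB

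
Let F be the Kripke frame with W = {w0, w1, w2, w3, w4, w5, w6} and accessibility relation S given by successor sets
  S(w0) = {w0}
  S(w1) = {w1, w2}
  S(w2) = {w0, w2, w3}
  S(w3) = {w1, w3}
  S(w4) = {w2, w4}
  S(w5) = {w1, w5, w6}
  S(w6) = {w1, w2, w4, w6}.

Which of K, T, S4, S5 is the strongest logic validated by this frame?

T

Reflexive (axiom T): yes — every world is S-related to itself.
Transitive (axiom 4): no — w1 S w2 and w2 S w0, but not w1 S w0.
Euclidean (axiom 5): no — w2 S w0 and w2 S w3, but not w0 S w3.
So F validates K, T; S4 would additionally require S to be transitive. The strongest is T.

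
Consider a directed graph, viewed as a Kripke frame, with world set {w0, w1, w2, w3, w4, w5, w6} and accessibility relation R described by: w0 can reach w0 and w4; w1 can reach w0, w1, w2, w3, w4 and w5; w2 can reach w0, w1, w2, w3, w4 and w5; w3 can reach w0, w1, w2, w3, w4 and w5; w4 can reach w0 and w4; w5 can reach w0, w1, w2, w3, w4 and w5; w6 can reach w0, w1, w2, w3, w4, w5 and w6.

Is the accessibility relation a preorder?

Reflexive: yes — every world is R-related to itself.
Transitive: yes — every two-step R-path is closed by a direct edge.
So R is a preorder.

Yes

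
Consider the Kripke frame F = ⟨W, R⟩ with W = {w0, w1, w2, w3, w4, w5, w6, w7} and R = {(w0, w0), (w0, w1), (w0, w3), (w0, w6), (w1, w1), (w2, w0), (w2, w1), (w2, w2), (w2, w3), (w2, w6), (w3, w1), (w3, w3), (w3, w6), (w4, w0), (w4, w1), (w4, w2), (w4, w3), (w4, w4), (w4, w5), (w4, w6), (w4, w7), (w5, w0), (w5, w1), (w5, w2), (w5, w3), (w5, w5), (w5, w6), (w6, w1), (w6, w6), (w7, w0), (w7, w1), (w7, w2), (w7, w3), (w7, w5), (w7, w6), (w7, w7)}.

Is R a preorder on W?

Yes

Reflexive: yes — every world is R-related to itself.
Transitive: yes — every two-step R-path is closed by a direct edge.
So R is a preorder.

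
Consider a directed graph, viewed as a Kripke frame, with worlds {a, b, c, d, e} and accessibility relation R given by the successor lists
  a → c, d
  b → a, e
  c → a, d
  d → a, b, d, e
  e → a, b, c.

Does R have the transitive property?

Transitive: no — a R d and d R b, but not a R b.

No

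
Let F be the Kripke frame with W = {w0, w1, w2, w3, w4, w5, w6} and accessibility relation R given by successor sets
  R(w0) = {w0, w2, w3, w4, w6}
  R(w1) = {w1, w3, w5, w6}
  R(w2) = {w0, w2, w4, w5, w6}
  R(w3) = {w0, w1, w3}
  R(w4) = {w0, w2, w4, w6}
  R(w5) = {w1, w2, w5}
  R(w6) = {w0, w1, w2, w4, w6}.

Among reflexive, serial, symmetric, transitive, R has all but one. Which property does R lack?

transitive

Reflexive: yes — every world is R-related to itself.
Serial: yes — every world has a successor (e.g. w0 R w0).
Symmetric: yes — every pair in R has its reverse in R.
Transitive: no — w0 R w2 and w2 R w5, but not w0 R w5.
Only transitive fails.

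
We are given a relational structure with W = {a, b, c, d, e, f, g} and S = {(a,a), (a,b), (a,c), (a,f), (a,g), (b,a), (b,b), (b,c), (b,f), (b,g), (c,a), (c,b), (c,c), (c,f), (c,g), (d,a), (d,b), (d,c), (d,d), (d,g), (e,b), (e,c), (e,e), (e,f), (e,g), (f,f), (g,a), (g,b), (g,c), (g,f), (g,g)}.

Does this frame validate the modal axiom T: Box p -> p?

Axiom T corresponds to the accessibility relation being reflexive.
Reflexive: yes — every world is S-related to itself.

Yes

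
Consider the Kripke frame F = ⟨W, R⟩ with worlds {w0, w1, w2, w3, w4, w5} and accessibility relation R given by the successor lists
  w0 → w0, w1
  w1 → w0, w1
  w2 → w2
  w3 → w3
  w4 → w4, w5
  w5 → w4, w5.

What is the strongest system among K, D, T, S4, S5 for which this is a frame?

S5

Serial (axiom D): yes — every world has a successor (e.g. w0 R w0).
Reflexive (axiom T): yes — every world is R-related to itself.
Transitive (axiom 4): yes — every two-step R-path is closed by a direct edge.
Euclidean (axiom 5): yes — any two successors of a common world are R-related.
So F validates K, D, T, S4, S5. The strongest is S5.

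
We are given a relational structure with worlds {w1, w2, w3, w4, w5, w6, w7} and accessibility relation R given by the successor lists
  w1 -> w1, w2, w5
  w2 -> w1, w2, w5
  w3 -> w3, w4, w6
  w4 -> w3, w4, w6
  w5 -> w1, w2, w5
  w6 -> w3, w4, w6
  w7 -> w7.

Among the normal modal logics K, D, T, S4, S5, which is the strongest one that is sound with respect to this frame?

Serial (axiom D): yes — every world has a successor (e.g. w1 R w1).
Reflexive (axiom T): yes — every world is R-related to itself.
Transitive (axiom 4): yes — every two-step R-path is closed by a direct edge.
Euclidean (axiom 5): yes — any two successors of a common world are R-related.
So F validates K, D, T, S4, S5. The strongest is S5.

S5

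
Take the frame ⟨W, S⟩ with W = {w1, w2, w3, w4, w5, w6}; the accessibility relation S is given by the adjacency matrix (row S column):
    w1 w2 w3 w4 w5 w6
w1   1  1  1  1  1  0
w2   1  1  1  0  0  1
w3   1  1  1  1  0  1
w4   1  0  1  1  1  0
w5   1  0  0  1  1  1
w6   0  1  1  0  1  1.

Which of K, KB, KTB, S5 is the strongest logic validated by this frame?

KTB

Symmetric (axiom B): yes — every pair in S has its reverse in S.
Reflexive (axiom T): yes — every world is S-related to itself.
Euclidean (axiom 5): no — w1 S w2 and w1 S w4, but not w2 S w4.
So F validates K, KB, KTB; S5 would additionally require S to be Euclidean. The strongest is KTB.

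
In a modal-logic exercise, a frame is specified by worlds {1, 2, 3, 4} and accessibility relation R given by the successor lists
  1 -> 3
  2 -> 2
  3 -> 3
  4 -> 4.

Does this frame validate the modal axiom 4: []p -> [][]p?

Yes

By correspondence theory, 4 is valid on a frame iff R is transitive.
Transitive: yes — every two-step R-path is closed by a direct edge.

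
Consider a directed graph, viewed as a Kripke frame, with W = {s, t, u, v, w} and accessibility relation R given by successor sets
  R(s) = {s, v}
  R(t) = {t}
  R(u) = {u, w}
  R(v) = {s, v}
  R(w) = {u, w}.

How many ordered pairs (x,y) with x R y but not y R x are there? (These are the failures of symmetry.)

0

R is symmetric; there are no such tuples.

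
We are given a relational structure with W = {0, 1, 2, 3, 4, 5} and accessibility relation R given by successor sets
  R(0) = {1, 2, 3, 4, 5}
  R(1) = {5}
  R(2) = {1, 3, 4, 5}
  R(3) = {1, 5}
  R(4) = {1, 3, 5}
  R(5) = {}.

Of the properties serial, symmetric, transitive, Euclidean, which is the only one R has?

Serial: no — 5 has no R-successor.
Symmetric: no — 0 R 1 but not 1 R 0.
Transitive: yes — every two-step R-path is closed by a direct edge.
Euclidean: no — 0 R 1 and 0 R 2, but not 1 R 2.
Only transitive holds.

transitive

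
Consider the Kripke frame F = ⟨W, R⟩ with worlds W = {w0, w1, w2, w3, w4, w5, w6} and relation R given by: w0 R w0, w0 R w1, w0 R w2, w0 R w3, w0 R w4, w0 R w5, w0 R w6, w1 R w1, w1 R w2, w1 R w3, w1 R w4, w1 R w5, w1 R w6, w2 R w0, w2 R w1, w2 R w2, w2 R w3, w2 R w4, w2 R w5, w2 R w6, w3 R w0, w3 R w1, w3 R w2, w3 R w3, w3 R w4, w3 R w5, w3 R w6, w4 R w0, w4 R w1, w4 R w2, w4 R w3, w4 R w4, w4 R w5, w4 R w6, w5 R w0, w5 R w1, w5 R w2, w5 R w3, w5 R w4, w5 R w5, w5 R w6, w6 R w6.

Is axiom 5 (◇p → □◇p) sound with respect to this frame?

No

By correspondence theory, 5 is valid on a frame iff R is Euclidean.
Euclidean: no — w0 R w6 and w0 R w1, but not w6 R w1.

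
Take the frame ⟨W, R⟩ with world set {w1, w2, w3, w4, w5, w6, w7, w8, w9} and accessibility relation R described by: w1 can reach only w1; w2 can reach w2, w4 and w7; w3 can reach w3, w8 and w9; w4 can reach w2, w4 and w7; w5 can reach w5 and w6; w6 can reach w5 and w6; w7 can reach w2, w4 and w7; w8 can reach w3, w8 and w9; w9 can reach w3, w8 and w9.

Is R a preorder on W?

Yes

Reflexive: yes — every world is R-related to itself.
Transitive: yes — every two-step R-path is closed by a direct edge.
So R is a preorder.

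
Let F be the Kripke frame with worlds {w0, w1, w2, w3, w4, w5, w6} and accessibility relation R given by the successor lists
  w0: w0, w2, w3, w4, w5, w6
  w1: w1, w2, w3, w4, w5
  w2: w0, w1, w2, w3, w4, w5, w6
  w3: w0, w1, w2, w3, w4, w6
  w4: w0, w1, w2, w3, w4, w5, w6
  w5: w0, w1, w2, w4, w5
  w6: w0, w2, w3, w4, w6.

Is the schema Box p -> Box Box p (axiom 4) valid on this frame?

No

The schema 4 characterises exactly the transitive frames.
Transitive: no — w0 R w2 and w2 R w1, but not w0 R w1.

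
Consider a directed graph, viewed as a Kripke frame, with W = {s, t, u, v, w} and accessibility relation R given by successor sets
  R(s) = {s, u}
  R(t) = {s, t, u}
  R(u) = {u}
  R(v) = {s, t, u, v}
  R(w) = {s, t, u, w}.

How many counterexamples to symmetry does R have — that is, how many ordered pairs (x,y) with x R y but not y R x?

Enumerating: (s,u), (t,s), (t,u), (v,s), (v,t), (v,u), (w,s), (w,t), (w,u).

9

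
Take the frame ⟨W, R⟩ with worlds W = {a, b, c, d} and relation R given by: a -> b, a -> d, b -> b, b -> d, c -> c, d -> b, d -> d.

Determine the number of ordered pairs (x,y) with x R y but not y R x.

Enumerating: (a,b), (a,d).

2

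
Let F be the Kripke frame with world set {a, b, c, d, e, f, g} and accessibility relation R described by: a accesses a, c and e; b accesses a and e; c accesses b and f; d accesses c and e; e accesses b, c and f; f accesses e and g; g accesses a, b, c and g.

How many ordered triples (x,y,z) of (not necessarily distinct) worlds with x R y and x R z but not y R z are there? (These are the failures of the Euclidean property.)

32

Enumerating: (a,c,a), (a,c,c), (a,c,e), (a,e,a), (a,e,e), (b,e,a), (b,e,e), (c,b,b), (c,b,f), (c,f,b), (c,f,f), (d,c,c), … and 20 more.
Total: 32.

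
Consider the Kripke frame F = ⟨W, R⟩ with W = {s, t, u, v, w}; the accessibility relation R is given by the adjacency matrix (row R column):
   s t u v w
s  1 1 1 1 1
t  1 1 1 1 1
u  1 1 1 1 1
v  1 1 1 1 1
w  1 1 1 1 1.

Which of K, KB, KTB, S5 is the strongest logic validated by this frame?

Symmetric (axiom B): yes — every pair in R has its reverse in R.
Reflexive (axiom T): yes — every world is R-related to itself.
Euclidean (axiom 5): yes — any two successors of a common world are R-related.
So F validates K, KB, KTB, S5. The strongest is S5.

S5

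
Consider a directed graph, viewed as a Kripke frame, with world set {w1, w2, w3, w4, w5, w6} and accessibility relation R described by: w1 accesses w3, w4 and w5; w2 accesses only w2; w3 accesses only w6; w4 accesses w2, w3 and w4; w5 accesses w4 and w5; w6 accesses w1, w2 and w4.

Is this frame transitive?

Transitive: no — w1 R w3 and w3 R w6, but not w1 R w6.

No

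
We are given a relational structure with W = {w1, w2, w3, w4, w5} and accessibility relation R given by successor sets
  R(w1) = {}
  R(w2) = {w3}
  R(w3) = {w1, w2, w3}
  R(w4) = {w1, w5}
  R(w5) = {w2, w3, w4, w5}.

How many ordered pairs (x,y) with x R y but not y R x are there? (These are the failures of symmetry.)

4

Enumerating: (w3,w1), (w4,w1), (w5,w2), (w5,w3).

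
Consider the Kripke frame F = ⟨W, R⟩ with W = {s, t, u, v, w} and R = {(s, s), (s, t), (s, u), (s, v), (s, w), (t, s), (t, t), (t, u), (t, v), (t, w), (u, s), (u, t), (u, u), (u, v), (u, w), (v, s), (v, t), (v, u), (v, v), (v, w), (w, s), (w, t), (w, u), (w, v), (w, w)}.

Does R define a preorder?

Reflexive: yes — every world is R-related to itself.
Transitive: yes — every two-step R-path is closed by a direct edge.
So R is a preorder.

Yes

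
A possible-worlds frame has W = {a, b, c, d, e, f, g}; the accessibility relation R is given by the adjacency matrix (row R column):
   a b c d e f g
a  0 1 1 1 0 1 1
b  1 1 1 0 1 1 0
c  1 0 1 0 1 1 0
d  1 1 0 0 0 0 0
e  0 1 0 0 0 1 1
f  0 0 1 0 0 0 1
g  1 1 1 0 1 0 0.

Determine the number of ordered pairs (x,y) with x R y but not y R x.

9

Enumerating: (a,f), (b,c), (b,f), (c,e), (d,b), (e,f), (f,g), (g,b), (g,c).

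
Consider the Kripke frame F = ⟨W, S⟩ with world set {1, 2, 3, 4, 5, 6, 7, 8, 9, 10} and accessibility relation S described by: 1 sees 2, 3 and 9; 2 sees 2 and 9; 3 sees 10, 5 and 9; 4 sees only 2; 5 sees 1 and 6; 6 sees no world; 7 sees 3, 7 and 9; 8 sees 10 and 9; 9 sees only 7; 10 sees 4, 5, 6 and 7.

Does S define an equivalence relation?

No

Reflexive: no — 1 is not related to itself.
Symmetric: no — 1 S 2 but not 2 S 1.
Transitive: no — 1 S 3 and 3 S 10, but not 1 S 10.
So S is not an equivalence relation.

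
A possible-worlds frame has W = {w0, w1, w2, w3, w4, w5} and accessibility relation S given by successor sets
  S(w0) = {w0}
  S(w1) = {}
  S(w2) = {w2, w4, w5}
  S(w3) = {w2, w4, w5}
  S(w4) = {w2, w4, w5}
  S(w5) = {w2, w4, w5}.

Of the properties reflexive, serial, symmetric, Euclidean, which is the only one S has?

Reflexive: no — w1 is not related to itself.
Serial: no — w1 has no S-successor.
Symmetric: no — w3 S w2 but not w2 S w3.
Euclidean: yes — any two successors of a common world are S-related.
Only Euclidean holds.

Euclidean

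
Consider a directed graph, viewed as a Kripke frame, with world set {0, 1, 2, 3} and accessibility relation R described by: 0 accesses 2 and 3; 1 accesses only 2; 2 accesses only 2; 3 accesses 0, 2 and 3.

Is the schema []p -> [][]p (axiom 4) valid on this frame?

The schema 4 characterises exactly the transitive frames.
Transitive: no — 0 R 3 and 3 R 0, but not 0 R 0.

No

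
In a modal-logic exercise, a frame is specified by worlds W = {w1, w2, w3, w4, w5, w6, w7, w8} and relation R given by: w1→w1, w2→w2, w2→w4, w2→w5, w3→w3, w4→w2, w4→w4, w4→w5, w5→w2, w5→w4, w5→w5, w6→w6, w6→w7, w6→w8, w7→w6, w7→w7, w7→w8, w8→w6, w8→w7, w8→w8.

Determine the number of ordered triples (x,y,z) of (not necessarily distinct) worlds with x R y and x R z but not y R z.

0

R is Euclidean; there are no such tuples.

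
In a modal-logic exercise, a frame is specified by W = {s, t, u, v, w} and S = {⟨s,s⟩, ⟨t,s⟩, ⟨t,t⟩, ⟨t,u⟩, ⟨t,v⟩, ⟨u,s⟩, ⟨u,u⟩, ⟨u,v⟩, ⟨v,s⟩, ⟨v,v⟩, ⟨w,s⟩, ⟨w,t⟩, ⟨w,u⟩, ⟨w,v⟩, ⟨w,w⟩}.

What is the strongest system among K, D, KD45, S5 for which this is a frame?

Serial (axiom D): yes — every world has a successor (e.g. s S s).
Euclidean (axiom 5): no — t S s and t S u, but not s S u.
Transitive (axiom 4): yes — every two-step S-path is closed by a direct edge.
Reflexive (axiom T): yes — every world is S-related to itself.
So F validates K, D; KD45 would additionally require S to be Euclidean. The strongest is D.

D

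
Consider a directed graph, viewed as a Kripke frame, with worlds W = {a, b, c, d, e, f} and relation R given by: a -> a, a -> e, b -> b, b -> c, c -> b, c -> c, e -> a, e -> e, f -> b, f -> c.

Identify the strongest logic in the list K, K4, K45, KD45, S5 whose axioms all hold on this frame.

Transitive (axiom 4): yes — every two-step R-path is closed by a direct edge.
Euclidean (axiom 5): yes — any two successors of a common world are R-related.
Serial (axiom D): no — d has no R-successor.
Reflexive (axiom T): no — d is not related to itself.
So F validates K, K4, K45; KD45 would additionally require R to be serial. The strongest is K45.

K45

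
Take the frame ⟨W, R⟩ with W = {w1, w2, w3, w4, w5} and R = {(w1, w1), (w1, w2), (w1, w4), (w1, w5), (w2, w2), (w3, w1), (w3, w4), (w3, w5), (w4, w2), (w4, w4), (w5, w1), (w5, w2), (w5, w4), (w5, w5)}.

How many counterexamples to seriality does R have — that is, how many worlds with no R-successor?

0

R is serial; there are no such worlds.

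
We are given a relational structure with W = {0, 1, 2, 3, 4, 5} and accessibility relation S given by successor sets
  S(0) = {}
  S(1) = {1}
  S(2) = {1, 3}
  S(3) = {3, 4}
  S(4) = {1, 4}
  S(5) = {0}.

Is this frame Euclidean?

No

Euclidean: no — 2 S 1 and 2 S 3, but not 1 S 3.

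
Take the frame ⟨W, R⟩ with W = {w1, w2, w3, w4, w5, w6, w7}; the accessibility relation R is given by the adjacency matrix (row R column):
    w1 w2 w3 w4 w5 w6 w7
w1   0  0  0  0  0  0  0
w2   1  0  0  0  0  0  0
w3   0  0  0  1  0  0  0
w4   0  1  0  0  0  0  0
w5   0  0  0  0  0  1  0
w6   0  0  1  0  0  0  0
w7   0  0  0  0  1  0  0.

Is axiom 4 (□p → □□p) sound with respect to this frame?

No

Axiom 4 corresponds to the accessibility relation being transitive.
Transitive: no — w3 R w4 and w4 R w2, but not w3 R w2.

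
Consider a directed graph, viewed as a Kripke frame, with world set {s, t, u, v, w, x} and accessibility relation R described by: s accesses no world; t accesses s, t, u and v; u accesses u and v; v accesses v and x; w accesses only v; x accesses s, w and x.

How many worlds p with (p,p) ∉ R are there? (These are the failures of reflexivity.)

2

Enumerating: s, w.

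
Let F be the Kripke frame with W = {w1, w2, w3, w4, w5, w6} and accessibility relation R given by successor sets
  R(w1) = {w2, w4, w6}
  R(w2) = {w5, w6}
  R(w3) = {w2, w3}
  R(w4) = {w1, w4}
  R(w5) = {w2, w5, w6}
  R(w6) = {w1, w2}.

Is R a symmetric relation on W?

No

Symmetric: no — w1 R w2 but not w2 R w1.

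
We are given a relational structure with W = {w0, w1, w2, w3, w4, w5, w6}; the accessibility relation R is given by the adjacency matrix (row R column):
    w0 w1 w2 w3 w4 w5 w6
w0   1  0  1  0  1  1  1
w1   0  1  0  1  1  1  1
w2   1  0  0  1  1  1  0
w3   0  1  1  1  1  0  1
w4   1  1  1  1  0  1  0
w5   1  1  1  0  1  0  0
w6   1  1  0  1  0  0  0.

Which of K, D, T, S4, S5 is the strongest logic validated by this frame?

D

Serial (axiom D): yes — every world has a successor (e.g. w0 R w0).
Reflexive (axiom T): no — w2 is not related to itself.
Transitive (axiom 4): no — w0 R w2 and w2 R w3, but not w0 R w3.
Euclidean (axiom 5): no — w0 R w2 and w0 R w6, but not w2 R w6.
So F validates K, D; T would additionally require R to be reflexive. The strongest is D.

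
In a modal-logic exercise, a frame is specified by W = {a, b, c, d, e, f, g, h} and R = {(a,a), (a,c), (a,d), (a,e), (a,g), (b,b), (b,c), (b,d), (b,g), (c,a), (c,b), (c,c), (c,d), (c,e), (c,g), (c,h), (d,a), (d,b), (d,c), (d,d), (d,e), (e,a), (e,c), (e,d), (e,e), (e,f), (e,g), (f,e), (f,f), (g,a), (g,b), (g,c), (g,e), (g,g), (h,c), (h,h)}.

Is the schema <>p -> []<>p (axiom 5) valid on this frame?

Axiom 5 corresponds to the accessibility relation being Euclidean.
Euclidean: no — a R d and a R g, but not d R g.

No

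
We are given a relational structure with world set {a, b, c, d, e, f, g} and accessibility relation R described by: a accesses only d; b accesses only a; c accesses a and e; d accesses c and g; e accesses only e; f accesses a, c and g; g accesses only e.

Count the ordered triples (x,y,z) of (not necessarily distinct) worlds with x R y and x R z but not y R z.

17

Enumerating: (a,d,d), (b,a,a), (c,a,a), (c,a,e), (c,e,a), (d,c,c), (d,c,g), (d,g,c), (d,g,g), (f,a,a), (f,a,c), (f,a,g), (f,c,c), (f,c,g), (f,g,a), (f,g,c), (f,g,g).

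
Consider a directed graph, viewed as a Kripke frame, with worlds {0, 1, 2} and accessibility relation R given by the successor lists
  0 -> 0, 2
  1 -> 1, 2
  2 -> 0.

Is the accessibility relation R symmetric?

Symmetric: no — 1 R 2 but not 2 R 1.

No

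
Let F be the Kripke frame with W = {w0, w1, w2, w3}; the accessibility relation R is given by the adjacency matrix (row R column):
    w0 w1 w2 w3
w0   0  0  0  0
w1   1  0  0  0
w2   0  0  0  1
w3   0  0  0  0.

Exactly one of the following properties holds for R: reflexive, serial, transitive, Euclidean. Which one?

transitive

Reflexive: no — w0 is not related to itself.
Serial: no — w0 has no R-successor.
Transitive: yes — every two-step R-path is closed by a direct edge.
Euclidean: no — w1 R w0 and w1 R w0, but not w0 R w0.
Only transitive holds.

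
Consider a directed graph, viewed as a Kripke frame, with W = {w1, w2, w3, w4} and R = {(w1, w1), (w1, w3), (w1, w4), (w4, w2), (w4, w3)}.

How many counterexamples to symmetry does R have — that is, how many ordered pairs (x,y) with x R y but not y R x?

4

Enumerating: (w1,w3), (w1,w4), (w4,w2), (w4,w3).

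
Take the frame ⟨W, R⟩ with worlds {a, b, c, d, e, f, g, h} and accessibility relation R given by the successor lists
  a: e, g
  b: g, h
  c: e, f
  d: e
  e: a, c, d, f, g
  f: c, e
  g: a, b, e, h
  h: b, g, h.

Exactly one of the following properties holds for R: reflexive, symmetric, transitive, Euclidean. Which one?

symmetric

Reflexive: no — a is not related to itself.
Symmetric: yes — every pair in R has its reverse in R.
Transitive: no — a R e and e R c, but not a R c.
Euclidean: no — e R a and e R c, but not a R c.
Only symmetric holds.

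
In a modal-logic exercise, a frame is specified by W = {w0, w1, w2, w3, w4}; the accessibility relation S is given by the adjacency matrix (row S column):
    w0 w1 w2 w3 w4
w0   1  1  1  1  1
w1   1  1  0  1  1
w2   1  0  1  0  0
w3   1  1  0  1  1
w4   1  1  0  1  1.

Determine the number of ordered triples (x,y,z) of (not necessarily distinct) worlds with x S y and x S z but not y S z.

6

Enumerating: (w0,w1,w2), (w0,w2,w1), (w0,w2,w3), (w0,w2,w4), (w0,w3,w2), (w0,w4,w2).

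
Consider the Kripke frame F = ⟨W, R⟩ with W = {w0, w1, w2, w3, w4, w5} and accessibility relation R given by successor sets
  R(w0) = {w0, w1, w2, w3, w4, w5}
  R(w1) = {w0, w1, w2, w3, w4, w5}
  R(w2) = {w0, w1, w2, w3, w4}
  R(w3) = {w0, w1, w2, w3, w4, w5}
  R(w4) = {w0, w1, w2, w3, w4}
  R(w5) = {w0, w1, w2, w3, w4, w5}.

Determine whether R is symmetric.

Symmetric: no — w5 R w2 but not w2 R w5.

No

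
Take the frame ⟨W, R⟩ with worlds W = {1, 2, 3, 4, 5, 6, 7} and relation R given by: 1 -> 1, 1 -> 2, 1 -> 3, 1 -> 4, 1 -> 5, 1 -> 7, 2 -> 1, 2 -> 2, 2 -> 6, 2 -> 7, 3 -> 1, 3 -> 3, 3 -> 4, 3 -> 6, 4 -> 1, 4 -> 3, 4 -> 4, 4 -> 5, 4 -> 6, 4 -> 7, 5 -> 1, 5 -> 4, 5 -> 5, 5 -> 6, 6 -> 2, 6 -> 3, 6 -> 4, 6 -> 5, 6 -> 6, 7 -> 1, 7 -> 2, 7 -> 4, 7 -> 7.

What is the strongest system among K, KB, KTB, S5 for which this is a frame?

KTB

Symmetric (axiom B): yes — every pair in R has its reverse in R.
Reflexive (axiom T): yes — every world is R-related to itself.
Euclidean (axiom 5): no — 1 R 2 and 1 R 3, but not 2 R 3.
So F validates K, KB, KTB; S5 would additionally require R to be Euclidean. The strongest is KTB.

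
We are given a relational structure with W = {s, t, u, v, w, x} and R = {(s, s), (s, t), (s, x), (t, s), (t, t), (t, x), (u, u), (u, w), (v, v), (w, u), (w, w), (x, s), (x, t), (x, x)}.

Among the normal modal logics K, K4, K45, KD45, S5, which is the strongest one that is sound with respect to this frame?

Transitive (axiom 4): yes — every two-step R-path is closed by a direct edge.
Euclidean (axiom 5): yes — any two successors of a common world are R-related.
Serial (axiom D): yes — every world has a successor (e.g. s R s).
Reflexive (axiom T): yes — every world is R-related to itself.
So F validates K, K4, K45, KD45, S5. The strongest is S5.

S5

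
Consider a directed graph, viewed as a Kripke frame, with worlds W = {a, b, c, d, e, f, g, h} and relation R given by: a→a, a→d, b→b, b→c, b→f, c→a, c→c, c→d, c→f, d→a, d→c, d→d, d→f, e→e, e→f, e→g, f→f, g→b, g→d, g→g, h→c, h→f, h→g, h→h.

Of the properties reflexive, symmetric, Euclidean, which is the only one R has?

Reflexive: yes — every world is R-related to itself.
Symmetric: no — b R c but not c R b.
Euclidean: no — b R f and b R c, but not f R c.
Only reflexive holds.

reflexive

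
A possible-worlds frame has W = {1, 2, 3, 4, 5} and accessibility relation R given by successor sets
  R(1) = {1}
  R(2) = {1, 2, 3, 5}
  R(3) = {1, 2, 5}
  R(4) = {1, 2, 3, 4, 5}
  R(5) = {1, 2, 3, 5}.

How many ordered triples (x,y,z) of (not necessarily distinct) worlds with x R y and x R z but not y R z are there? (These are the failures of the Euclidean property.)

18

Enumerating: (2,1,2), (2,1,3), (2,1,5), (2,3,3), (3,1,2), (3,1,5), (4,1,2), (4,1,3), (4,1,4), (4,1,5), (4,2,4), (4,3,3), (4,3,4), (4,5,4), (5,1,2), (5,1,3), (5,1,5), (5,3,3).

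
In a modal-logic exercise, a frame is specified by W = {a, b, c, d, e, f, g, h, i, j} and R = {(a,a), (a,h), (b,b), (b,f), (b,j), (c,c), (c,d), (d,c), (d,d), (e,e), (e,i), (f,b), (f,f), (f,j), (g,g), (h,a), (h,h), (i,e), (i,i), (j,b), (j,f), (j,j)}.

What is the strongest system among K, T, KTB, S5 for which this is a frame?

Reflexive (axiom T): yes — every world is R-related to itself.
Symmetric (axiom B): yes — every pair in R has its reverse in R.
Euclidean (axiom 5): yes — any two successors of a common world are R-related.
So F validates K, T, KTB, S5. The strongest is S5.

S5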